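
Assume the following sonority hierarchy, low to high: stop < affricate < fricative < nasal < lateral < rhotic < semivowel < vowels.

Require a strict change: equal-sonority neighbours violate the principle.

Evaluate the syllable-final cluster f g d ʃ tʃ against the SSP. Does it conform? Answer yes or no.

no

/f/: fricative = 3.
/g/: stop = 1.
/d/: stop = 1.
/ʃ/: fricative = 3.
/tʃ/: affricate = 2.
The profile is 3-1-1-3-2. Between /g/ (1) and /d/ (1) sonority does not fall, so the cluster violates the SSP.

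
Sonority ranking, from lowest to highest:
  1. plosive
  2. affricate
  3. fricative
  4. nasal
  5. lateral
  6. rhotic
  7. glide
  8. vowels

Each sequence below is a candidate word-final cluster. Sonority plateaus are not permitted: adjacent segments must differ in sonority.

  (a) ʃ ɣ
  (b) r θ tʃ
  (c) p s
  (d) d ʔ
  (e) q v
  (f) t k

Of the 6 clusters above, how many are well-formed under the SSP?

(a) sonority 3-3: ill-formed.
(b) sonority 6-3-2: well-formed.
(c) sonority 1-3: ill-formed.
(d) sonority 1-1: ill-formed.
(e) sonority 1-3: ill-formed.
(f) sonority 1-1: ill-formed.

1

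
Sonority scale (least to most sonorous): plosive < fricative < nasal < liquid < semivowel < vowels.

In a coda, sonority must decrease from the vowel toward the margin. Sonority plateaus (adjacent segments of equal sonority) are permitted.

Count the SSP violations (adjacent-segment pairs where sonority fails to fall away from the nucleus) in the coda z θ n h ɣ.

1

/z/: fricative = 2.
/θ/: fricative = 2.
/n/: nasal = 3.
/h/: fricative = 2.
/ɣ/: fricative = 2.
/z/→/θ/: 2→2 (plateau, allowed) — ok.
/θ/→/n/: 2→3 (does not fall) — violation.
/n/→/h/: 3→2 (falls) — ok.
/h/→/ɣ/: 2→2 (plateau, allowed) — ok.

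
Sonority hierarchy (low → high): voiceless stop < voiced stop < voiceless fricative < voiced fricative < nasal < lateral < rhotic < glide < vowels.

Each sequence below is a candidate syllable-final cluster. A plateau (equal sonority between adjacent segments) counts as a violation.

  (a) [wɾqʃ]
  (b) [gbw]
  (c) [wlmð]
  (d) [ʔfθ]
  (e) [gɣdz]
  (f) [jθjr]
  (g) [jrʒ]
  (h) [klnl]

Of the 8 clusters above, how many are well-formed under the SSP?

2

(a) 8-7-1-3 → violates
(b) 2-2-8 → violates
(c) 8-6-5-4 → obeys
(d) 1-3-3 → violates
(e) 2-4-2-4 → violates
(f) 8-3-8-7 → violates
(g) 8-7-4 → obeys
(h) 1-6-5-6 → violates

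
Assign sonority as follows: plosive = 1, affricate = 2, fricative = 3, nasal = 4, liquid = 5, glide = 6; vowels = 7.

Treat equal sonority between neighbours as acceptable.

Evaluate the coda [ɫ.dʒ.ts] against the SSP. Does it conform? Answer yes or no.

yes

/ɫ/: liquid = 5.
/dʒ/: affricate = 2.
/ts/: affricate = 2.
The profile 5-2-2 is non-increasing (plateaus allowed), so the coda satisfies the SSP.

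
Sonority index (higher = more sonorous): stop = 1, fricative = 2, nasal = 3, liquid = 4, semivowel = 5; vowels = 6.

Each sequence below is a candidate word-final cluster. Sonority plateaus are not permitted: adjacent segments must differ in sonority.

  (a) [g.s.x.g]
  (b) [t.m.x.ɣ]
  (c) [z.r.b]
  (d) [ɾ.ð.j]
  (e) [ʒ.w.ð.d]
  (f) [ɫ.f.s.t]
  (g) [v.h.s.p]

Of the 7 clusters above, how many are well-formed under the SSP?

(a) 1-2-2-1 → violates
(b) 1-3-2-2 → violates
(c) 2-4-1 → violates
(d) 4-2-5 → violates
(e) 2-5-2-1 → violates
(f) 4-2-2-1 → violates
(g) 2-2-2-1 → violates

0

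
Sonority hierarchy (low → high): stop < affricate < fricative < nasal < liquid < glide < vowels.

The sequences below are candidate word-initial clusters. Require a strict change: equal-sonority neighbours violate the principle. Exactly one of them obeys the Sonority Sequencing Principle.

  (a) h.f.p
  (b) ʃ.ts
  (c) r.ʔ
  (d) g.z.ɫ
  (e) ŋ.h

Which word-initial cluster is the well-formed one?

d

(a) sonority 3-3-1: ill-formed.
(b) sonority 3-2: ill-formed.
(c) sonority 5-1: ill-formed.
(d) sonority 1-3-5: well-formed.
(e) sonority 4-3: ill-formed.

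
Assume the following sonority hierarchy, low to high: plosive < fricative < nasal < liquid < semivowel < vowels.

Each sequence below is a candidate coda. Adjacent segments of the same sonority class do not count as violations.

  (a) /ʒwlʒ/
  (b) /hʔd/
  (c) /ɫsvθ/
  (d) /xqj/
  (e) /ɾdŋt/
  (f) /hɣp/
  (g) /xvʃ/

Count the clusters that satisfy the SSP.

4

(a) 2-5-4-2 → violates
(b) 2-1-1 → obeys
(c) 4-2-2-2 → obeys
(d) 2-1-5 → violates
(e) 4-1-3-1 → violates
(f) 2-2-1 → obeys
(g) 2-2-2 → obeys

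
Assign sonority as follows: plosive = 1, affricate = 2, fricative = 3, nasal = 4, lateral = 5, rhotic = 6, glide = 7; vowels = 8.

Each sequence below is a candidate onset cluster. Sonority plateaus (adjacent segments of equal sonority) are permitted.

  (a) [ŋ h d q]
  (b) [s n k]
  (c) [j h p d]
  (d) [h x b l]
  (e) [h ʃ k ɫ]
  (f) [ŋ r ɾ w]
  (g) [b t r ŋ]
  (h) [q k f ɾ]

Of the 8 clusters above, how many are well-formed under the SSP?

(a) 4-3-1-1 → violates
(b) 3-4-1 → violates
(c) 7-3-1-1 → violates
(d) 3-3-1-5 → violates
(e) 3-3-1-5 → violates
(f) 4-6-6-7 → obeys
(g) 1-1-6-4 → violates
(h) 1-1-3-6 → obeys

2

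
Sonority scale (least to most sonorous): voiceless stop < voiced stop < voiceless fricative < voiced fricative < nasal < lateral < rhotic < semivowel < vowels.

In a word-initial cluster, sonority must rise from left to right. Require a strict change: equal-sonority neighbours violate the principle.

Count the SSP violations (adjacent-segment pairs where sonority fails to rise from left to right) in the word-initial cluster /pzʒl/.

1

/p/: voiceless stop = 1.
/z/: voiced fricative = 4.
/ʒ/: voiced fricative = 4.
/l/: lateral = 6.
/p/→/z/: 1→4 (rises) — ok.
/z/→/ʒ/: 4→4 (plateau) — violation.
/ʒ/→/l/: 4→6 (rises) — ok.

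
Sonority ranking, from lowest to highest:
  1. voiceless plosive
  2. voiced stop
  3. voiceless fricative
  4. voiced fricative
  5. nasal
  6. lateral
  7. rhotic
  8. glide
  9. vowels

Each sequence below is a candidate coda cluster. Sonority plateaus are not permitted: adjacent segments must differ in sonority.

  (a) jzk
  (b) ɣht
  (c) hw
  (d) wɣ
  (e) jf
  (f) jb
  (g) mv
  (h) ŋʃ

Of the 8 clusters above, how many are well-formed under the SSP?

7

(a) jzk: profile 8-4-1 — obeys.
(b) ɣht: profile 4-3-1 — obeys.
(c) hw: profile 3-8 — violates.
(d) wɣ: profile 8-4 — obeys.
(e) jf: profile 8-3 — obeys.
(f) jb: profile 8-2 — obeys.
(g) mv: profile 5-4 — obeys.
(h) ŋʃ: profile 5-3 — obeys.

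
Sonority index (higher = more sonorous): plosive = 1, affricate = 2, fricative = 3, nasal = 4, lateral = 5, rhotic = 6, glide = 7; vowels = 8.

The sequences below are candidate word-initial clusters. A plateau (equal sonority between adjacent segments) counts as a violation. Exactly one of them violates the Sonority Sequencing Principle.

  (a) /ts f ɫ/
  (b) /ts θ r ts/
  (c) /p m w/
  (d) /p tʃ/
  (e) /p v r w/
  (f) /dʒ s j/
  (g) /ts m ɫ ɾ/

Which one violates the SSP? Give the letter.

(a) sonority 2-3-5: well-formed.
(b) sonority 2-3-6-2: ill-formed.
(c) sonority 1-4-7: well-formed.
(d) sonority 1-2: well-formed.
(e) sonority 1-3-6-7: well-formed.
(f) sonority 2-3-7: well-formed.
(g) sonority 2-4-5-6: well-formed.

b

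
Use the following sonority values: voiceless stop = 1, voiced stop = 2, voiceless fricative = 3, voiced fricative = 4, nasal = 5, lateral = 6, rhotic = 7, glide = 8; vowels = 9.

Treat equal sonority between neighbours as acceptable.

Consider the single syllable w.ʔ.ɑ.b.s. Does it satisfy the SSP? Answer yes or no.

no

Onset: /w/ is a glide (sonority 8), /ʔ/ is a voiceless stop (sonority 1); then the nucleus /ɑ/ (sonority 9).
Onset profile 8-1-9 — does not rise throughout.
Coda: /b/ is a voiced stop (sonority 2), /s/ is a voiceless fricative (sonority 3).
Coda profile 9-2-3 — does not fall throughout.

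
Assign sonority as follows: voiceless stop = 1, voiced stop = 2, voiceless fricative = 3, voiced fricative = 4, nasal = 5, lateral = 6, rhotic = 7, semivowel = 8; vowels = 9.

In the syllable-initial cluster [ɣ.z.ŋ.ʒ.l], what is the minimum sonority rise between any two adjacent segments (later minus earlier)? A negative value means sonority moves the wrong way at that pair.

-1

/ɣ/ is a voiced fricative (sonority 4).
/z/ is a voiced fricative (sonority 4).
/ŋ/ is a nasal (sonority 5).
/ʒ/ is a voiced fricative (sonority 4).
/l/ is a lateral (sonority 6).
/ɣ/→/z/: change +0.
/z/→/ŋ/: change +1.
/ŋ/→/ʒ/: change -1.
/ʒ/→/l/: change +2.
Minimum = -1.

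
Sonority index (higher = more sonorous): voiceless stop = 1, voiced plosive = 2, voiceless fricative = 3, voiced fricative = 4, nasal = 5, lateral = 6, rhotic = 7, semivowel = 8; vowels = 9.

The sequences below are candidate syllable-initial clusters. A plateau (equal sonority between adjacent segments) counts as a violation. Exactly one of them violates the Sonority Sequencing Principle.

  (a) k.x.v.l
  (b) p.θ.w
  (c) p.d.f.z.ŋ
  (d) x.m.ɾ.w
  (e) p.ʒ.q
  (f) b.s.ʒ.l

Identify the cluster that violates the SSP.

(a) sonority 1-3-4-6: well-formed.
(b) sonority 1-3-8: well-formed.
(c) sonority 1-2-3-4-5: well-formed.
(d) sonority 3-5-7-8: well-formed.
(e) sonority 1-4-1: ill-formed.
(f) sonority 2-3-4-6: well-formed.

e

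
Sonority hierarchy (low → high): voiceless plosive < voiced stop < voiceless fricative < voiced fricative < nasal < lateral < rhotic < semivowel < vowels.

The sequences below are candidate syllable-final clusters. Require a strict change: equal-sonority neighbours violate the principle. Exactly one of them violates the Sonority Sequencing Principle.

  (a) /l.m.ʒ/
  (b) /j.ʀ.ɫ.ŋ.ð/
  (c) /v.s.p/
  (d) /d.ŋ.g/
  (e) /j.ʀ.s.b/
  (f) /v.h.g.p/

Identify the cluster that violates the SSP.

(a) 6-5-4 → obeys
(b) 8-7-6-5-4 → obeys
(c) 4-3-1 → obeys
(d) 2-5-2 → violates
(e) 8-7-3-2 → obeys
(f) 4-3-2-1 → obeys

d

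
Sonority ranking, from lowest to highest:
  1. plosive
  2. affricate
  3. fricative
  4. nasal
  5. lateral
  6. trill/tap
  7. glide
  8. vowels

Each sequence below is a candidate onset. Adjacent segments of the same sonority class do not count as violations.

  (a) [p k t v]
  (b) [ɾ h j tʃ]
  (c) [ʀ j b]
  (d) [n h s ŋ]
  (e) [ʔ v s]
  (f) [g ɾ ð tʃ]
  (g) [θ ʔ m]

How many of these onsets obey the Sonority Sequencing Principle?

(a) [p k t v]: profile 1-1-1-3 — obeys.
(b) [ɾ h j tʃ]: profile 6-3-7-2 — violates.
(c) [ʀ j b]: profile 6-7-1 — violates.
(d) [n h s ŋ]: profile 4-3-3-4 — violates.
(e) [ʔ v s]: profile 1-3-3 — obeys.
(f) [g ɾ ð tʃ]: profile 1-6-3-2 — violates.
(g) [θ ʔ m]: profile 3-1-4 — violates.

2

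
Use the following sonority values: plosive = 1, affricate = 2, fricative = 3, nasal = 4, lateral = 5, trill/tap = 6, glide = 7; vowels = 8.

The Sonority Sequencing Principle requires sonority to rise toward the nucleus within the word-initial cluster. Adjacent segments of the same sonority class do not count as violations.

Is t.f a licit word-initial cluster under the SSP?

yes

/t/ — plosive, sonority 1.
/f/ — fricative, sonority 3.
The profile 1-3 strictly rises, so the word-initial cluster satisfies the SSP.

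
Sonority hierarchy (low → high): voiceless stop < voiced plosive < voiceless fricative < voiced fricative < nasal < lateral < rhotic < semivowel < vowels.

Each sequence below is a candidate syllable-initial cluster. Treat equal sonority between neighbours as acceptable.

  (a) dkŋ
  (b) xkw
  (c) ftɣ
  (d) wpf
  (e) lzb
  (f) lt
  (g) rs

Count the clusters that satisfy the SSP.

(a) sonority 2-1-5: ill-formed.
(b) sonority 3-1-8: ill-formed.
(c) sonority 3-1-4: ill-formed.
(d) sonority 8-1-3: ill-formed.
(e) sonority 6-4-2: ill-formed.
(f) sonority 6-1: ill-formed.
(g) sonority 7-3: ill-formed.

0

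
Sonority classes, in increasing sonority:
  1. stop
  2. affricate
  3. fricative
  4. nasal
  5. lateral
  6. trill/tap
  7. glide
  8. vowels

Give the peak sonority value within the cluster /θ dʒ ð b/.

3

/θ/ — fricative, sonority 3.
/dʒ/ — affricate, sonority 2.
/ð/ — fricative, sonority 3.
/b/ — stop, sonority 1.
The maximum is 3.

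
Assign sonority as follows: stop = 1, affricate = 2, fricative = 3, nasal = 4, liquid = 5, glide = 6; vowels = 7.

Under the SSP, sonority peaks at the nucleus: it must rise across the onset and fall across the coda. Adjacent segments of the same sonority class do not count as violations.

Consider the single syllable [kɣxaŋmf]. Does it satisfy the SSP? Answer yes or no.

yes

Onset: /k/ is a stop (sonority 1), /ɣ/ is a fricative (sonority 3), /x/ is a fricative (sonority 3); then the nucleus /a/ (sonority 7).
Onset profile 1-3-3-7 — rises to the nucleus.
Coda: /ŋ/ is a nasal (sonority 4), /m/ is a nasal (sonority 4), /f/ is a fricative (sonority 3).
Coda profile 7-4-4-3 — falls from the nucleus.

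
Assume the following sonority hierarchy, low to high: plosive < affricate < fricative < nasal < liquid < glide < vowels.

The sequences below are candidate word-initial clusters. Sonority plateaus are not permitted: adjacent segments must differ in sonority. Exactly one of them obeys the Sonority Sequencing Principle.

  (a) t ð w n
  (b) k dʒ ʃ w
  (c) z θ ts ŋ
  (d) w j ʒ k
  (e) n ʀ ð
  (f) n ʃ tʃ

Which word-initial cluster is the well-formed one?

(a) 1-3-6-4 → violates
(b) 1-2-3-6 → obeys
(c) 3-3-2-4 → violates
(d) 6-6-3-1 → violates
(e) 4-5-3 → violates
(f) 4-3-2 → violates

b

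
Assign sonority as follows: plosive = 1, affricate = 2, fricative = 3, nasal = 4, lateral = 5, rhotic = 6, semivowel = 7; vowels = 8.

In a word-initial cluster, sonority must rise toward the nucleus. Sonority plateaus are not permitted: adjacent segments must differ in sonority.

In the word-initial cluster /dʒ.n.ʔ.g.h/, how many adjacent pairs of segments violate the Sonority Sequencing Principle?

/dʒ/ — affricate, sonority 2.
/n/ — nasal, sonority 4.
/ʔ/ — plosive, sonority 1.
/g/ — plosive, sonority 1.
/h/ — fricative, sonority 3.
/dʒ/→/n/: 2→4 (rises) — ok.
/n/→/ʔ/: 4→1 (does not rise) — violation.
/ʔ/→/g/: 1→1 (plateau) — violation.
/g/→/h/: 1→3 (rises) — ok.

2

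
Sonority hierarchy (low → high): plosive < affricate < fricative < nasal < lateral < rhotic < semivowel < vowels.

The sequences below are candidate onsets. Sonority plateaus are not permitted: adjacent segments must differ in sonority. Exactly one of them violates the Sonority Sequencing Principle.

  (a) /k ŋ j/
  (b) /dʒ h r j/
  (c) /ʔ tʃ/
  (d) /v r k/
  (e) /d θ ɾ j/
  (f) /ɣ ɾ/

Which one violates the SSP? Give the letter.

(a) 1-4-7 → obeys
(b) 2-3-6-7 → obeys
(c) 1-2 → obeys
(d) 3-6-1 → violates
(e) 1-3-6-7 → obeys
(f) 3-6 → obeys

d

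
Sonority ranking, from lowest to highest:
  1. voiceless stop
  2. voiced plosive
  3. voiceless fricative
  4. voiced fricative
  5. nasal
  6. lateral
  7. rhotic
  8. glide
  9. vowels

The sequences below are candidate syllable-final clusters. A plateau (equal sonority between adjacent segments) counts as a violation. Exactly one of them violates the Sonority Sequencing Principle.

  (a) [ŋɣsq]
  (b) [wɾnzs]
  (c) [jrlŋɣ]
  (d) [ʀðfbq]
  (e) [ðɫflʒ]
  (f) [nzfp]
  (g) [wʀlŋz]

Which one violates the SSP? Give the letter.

(a) [ŋɣsq]: profile 5-4-3-1 — obeys.
(b) [wɾnzs]: profile 8-7-5-4-3 — obeys.
(c) [jrlŋɣ]: profile 8-7-6-5-4 — obeys.
(d) [ʀðfbq]: profile 7-4-3-2-1 — obeys.
(e) [ðɫflʒ]: profile 4-6-3-6-4 — violates.
(f) [nzfp]: profile 5-4-3-1 — obeys.
(g) [wʀlŋz]: profile 8-7-6-5-4 — obeys.

e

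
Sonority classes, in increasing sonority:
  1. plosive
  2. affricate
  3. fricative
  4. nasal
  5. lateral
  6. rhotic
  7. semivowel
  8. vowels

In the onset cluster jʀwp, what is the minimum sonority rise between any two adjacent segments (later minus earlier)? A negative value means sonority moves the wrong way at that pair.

-6

/j/ is a semivowel (sonority 7).
/ʀ/ is a rhotic (sonority 6).
/w/ is a semivowel (sonority 7).
/p/ is a plosive (sonority 1).
/j/→/ʀ/: change -1.
/ʀ/→/w/: change +1.
/w/→/p/: change -6.
Minimum = -6.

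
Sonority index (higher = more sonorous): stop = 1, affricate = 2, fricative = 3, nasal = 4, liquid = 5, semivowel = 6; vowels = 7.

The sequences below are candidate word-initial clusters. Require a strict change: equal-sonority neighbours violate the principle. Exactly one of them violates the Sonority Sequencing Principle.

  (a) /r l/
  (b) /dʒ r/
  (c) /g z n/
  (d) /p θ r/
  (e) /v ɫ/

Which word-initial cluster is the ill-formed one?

a

(a) 5-5 → violates
(b) 2-5 → obeys
(c) 1-3-4 → obeys
(d) 1-3-5 → obeys
(e) 3-5 → obeys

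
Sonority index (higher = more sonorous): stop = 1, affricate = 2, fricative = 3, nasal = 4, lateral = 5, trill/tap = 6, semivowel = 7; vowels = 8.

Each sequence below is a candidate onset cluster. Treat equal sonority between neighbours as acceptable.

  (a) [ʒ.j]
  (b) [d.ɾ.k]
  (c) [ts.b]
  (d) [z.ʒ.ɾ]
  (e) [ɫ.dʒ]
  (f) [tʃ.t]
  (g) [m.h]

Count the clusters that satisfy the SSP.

(a) sonority 3-7: well-formed.
(b) sonority 1-6-1: ill-formed.
(c) sonority 2-1: ill-formed.
(d) sonority 3-3-6: well-formed.
(e) sonority 5-2: ill-formed.
(f) sonority 2-1: ill-formed.
(g) sonority 4-3: ill-formed.

2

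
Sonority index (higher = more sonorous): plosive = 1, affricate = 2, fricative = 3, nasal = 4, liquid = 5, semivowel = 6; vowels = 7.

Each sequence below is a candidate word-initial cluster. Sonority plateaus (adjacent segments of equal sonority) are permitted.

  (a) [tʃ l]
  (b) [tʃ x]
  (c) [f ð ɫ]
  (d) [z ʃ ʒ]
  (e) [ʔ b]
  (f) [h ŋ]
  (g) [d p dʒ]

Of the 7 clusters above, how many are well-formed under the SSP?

7

(a) [tʃ l]: profile 2-5 — obeys.
(b) [tʃ x]: profile 2-3 — obeys.
(c) [f ð ɫ]: profile 3-3-5 — obeys.
(d) [z ʃ ʒ]: profile 3-3-3 — obeys.
(e) [ʔ b]: profile 1-1 — obeys.
(f) [h ŋ]: profile 3-4 — obeys.
(g) [d p dʒ]: profile 1-1-2 — obeys.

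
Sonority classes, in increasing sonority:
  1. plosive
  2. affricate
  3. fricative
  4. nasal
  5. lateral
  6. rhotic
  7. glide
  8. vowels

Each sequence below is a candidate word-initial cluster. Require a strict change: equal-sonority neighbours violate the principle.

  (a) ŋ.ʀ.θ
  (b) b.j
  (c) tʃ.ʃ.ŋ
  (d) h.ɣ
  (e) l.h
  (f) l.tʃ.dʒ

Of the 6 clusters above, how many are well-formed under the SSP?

2

(a) sonority 4-6-3: ill-formed.
(b) sonority 1-7: well-formed.
(c) sonority 2-3-4: well-formed.
(d) sonority 3-3: ill-formed.
(e) sonority 5-3: ill-formed.
(f) sonority 5-2-2: ill-formed.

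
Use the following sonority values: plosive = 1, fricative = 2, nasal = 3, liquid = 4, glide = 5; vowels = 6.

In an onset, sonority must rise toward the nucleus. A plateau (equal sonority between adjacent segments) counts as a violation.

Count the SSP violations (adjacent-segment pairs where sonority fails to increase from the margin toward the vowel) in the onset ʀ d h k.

/ʀ/: liquid = 4.
/d/: plosive = 1.
/h/: fricative = 2.
/k/: plosive = 1.
/ʀ/→/d/: 4→1 (does not rise) — violation.
/d/→/h/: 1→2 (rises) — ok.
/h/→/k/: 2→1 (does not rise) — violation.

2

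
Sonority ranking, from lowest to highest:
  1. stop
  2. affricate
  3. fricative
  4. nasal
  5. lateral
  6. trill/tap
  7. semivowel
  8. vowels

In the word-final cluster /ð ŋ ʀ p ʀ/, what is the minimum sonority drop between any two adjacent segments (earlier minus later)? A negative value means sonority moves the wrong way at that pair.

/ð/ — fricative, sonority 3.
/ŋ/ — nasal, sonority 4.
/ʀ/ — trill/tap, sonority 6.
/p/ — stop, sonority 1.
/ʀ/ — trill/tap, sonority 6.
/ð/→/ŋ/: change -1.
/ŋ/→/ʀ/: change -2.
/ʀ/→/p/: change +5.
/p/→/ʀ/: change -5.
Minimum = -5.

-5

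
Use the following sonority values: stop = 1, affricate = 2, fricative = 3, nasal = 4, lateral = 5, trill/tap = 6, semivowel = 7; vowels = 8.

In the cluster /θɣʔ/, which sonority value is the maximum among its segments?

/θ/ is a fricative (sonority 3).
/ɣ/ is a fricative (sonority 3).
/ʔ/ is a stop (sonority 1).
The maximum is 3.

3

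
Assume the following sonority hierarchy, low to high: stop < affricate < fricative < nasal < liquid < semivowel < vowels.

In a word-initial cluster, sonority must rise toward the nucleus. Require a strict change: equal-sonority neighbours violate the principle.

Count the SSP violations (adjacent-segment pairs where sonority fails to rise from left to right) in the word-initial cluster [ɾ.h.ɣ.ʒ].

/ɾ/: liquid = 5.
/h/: fricative = 3.
/ɣ/: fricative = 3.
/ʒ/: fricative = 3.
/ɾ/→/h/: 5→3 (does not rise) — violation.
/h/→/ɣ/: 3→3 (plateau) — violation.
/ɣ/→/ʒ/: 3→3 (plateau) — violation.

3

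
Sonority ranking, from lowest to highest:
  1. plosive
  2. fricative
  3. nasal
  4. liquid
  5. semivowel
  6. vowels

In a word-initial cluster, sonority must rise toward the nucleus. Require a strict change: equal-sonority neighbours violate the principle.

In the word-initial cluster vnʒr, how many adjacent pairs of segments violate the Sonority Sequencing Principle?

1

/v/ is a fricative (sonority 2).
/n/ is a nasal (sonority 3).
/ʒ/ is a fricative (sonority 2).
/r/ is a liquid (sonority 4).
/v/→/n/: 2→3 (rises) — ok.
/n/→/ʒ/: 3→2 (does not rise) — violation.
/ʒ/→/r/: 2→4 (rises) — ok.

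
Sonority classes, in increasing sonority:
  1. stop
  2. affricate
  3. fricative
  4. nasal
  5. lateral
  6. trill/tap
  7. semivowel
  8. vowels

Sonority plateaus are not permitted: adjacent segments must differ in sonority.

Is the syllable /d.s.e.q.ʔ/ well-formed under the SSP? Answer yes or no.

Onset: /d/ is a stop (sonority 1), /s/ is a fricative (sonority 3); then the nucleus /e/ (sonority 8).
Onset profile 1-3-8 — rises to the nucleus.
Coda: /q/ is a stop (sonority 1), /ʔ/ is a stop (sonority 1).
Coda profile 8-1-1 — does not strictly fall throughout.

no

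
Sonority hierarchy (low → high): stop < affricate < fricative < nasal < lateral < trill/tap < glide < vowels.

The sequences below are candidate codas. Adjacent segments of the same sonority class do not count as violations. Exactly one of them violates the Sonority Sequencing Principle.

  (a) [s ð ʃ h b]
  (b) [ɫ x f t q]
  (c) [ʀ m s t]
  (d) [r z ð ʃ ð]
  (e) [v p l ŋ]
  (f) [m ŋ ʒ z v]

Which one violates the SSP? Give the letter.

(a) [s ð ʃ h b]: profile 3-3-3-3-1 — obeys.
(b) [ɫ x f t q]: profile 5-3-3-1-1 — obeys.
(c) [ʀ m s t]: profile 6-4-3-1 — obeys.
(d) [r z ð ʃ ð]: profile 6-3-3-3-3 — obeys.
(e) [v p l ŋ]: profile 3-1-5-4 — violates.
(f) [m ŋ ʒ z v]: profile 4-4-3-3-3 — obeys.

e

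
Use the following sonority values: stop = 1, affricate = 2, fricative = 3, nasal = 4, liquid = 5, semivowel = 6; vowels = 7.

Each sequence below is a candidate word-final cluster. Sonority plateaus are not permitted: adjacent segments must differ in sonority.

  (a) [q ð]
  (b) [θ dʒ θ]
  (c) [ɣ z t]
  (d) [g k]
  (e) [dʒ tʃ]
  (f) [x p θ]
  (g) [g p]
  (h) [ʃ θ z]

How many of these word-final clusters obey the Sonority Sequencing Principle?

(a) 1-3 → violates
(b) 3-2-3 → violates
(c) 3-3-1 → violates
(d) 1-1 → violates
(e) 2-2 → violates
(f) 3-1-3 → violates
(g) 1-1 → violates
(h) 3-3-3 → violates

0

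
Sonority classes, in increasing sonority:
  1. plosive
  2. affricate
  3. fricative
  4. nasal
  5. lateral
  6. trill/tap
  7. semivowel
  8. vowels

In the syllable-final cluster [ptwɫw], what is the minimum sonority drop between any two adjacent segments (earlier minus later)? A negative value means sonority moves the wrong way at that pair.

/p/ is a plosive (sonority 1).
/t/ is a plosive (sonority 1).
/w/ is a semivowel (sonority 7).
/ɫ/ is a lateral (sonority 5).
/w/ is a semivowel (sonority 7).
/p/→/t/: change +0.
/t/→/w/: change -6.
/w/→/ɫ/: change +2.
/ɫ/→/w/: change -2.
Minimum = -6.

-6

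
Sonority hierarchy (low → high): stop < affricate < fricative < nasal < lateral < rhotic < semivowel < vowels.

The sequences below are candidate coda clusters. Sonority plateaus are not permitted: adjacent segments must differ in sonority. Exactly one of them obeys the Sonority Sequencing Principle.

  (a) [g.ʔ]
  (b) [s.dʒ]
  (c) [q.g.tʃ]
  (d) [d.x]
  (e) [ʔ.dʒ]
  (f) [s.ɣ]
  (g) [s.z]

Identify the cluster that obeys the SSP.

(a) 1-1 → violates
(b) 3-2 → obeys
(c) 1-1-2 → violates
(d) 1-3 → violates
(e) 1-2 → violates
(f) 3-3 → violates
(g) 3-3 → violates

b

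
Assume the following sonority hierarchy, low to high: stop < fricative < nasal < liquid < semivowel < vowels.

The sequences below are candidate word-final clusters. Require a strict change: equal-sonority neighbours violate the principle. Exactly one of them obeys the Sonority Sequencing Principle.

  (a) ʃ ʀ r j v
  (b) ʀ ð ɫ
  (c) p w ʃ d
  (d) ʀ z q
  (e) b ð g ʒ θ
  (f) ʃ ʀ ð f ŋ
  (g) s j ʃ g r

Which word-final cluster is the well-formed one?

d

(a) 2-4-4-5-2 → violates
(b) 4-2-4 → violates
(c) 1-5-2-1 → violates
(d) 4-2-1 → obeys
(e) 1-2-1-2-2 → violates
(f) 2-4-2-2-3 → violates
(g) 2-5-2-1-4 → violates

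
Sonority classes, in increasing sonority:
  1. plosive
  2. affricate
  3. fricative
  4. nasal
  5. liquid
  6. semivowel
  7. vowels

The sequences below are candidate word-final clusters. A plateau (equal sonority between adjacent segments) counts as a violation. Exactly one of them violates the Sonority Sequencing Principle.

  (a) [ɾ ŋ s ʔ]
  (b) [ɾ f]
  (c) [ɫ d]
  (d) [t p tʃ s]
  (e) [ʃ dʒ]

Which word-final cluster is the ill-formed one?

(a) 5-4-3-1 → obeys
(b) 5-3 → obeys
(c) 5-1 → obeys
(d) 1-1-2-3 → violates
(e) 3-2 → obeys

d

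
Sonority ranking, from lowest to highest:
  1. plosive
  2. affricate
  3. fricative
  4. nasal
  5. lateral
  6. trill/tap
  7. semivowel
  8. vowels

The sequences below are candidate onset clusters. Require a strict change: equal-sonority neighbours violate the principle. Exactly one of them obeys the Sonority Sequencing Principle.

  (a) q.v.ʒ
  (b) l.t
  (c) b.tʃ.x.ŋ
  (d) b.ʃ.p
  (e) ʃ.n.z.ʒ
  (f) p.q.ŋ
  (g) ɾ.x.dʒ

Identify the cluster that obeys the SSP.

(a) q.v.ʒ: profile 1-3-3 — violates.
(b) l.t: profile 5-1 — violates.
(c) b.tʃ.x.ŋ: profile 1-2-3-4 — obeys.
(d) b.ʃ.p: profile 1-3-1 — violates.
(e) ʃ.n.z.ʒ: profile 3-4-3-3 — violates.
(f) p.q.ŋ: profile 1-1-4 — violates.
(g) ɾ.x.dʒ: profile 6-3-2 — violates.

c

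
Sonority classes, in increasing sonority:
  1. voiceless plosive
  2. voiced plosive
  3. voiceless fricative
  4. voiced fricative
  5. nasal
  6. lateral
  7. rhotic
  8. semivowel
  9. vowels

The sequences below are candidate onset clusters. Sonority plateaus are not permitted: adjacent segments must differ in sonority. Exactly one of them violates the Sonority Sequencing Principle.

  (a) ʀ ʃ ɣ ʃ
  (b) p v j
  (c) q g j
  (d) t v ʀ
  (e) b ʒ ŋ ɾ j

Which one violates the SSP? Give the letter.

a

(a) 7-3-4-3 → violates
(b) 1-4-8 → obeys
(c) 1-2-8 → obeys
(d) 1-4-7 → obeys
(e) 2-4-5-7-8 → obeys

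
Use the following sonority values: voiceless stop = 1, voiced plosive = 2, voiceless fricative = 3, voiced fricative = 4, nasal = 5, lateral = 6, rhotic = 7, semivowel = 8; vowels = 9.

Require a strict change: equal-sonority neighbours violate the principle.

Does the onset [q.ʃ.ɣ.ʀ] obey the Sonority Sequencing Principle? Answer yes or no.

/q/: voiceless stop = 1.
/ʃ/: voiceless fricative = 3.
/ɣ/: voiced fricative = 4.
/ʀ/: rhotic = 7.
The profile 1-3-4-7 strictly rises, so the onset satisfies the SSP.

yes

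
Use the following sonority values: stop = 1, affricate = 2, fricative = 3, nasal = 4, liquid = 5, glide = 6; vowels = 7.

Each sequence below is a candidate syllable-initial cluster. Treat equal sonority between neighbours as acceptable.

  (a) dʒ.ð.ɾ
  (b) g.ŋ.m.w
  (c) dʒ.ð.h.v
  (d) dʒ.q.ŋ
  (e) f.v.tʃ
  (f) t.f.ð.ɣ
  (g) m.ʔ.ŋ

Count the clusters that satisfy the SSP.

(a) dʒ.ð.ɾ: profile 2-3-5 — obeys.
(b) g.ŋ.m.w: profile 1-4-4-6 — obeys.
(c) dʒ.ð.h.v: profile 2-3-3-3 — obeys.
(d) dʒ.q.ŋ: profile 2-1-4 — violates.
(e) f.v.tʃ: profile 3-3-2 — violates.
(f) t.f.ð.ɣ: profile 1-3-3-3 — obeys.
(g) m.ʔ.ŋ: profile 4-1-4 — violates.

4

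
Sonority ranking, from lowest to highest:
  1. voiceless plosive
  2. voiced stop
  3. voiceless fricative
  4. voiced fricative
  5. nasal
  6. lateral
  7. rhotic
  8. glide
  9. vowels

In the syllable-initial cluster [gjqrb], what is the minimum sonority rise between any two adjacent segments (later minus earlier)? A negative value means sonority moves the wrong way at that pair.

/g/ is a voiced stop (sonority 2).
/j/ is a glide (sonority 8).
/q/ is a voiceless plosive (sonority 1).
/r/ is a rhotic (sonority 7).
/b/ is a voiced stop (sonority 2).
/g/→/j/: change +6.
/j/→/q/: change -7.
/q/→/r/: change +6.
/r/→/b/: change -5.
Minimum = -7.

-7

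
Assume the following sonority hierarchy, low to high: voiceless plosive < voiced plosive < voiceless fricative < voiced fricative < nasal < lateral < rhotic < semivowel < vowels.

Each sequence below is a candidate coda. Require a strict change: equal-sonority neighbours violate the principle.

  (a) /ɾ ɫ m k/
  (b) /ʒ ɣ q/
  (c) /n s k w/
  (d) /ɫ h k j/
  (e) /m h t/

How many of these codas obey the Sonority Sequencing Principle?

(a) 7-6-5-1 → obeys
(b) 4-4-1 → violates
(c) 5-3-1-8 → violates
(d) 6-3-1-8 → violates
(e) 5-3-1 → obeys

2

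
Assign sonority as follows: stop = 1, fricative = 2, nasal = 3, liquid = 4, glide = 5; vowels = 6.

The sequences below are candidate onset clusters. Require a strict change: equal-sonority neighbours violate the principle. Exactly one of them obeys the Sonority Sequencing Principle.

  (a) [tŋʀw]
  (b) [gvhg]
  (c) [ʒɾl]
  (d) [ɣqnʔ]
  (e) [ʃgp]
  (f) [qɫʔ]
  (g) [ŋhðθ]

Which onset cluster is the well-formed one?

a

(a) sonority 1-3-4-5: well-formed.
(b) sonority 1-2-2-1: ill-formed.
(c) sonority 2-4-4: ill-formed.
(d) sonority 2-1-3-1: ill-formed.
(e) sonority 2-1-1: ill-formed.
(f) sonority 1-4-1: ill-formed.
(g) sonority 3-2-2-2: ill-formed.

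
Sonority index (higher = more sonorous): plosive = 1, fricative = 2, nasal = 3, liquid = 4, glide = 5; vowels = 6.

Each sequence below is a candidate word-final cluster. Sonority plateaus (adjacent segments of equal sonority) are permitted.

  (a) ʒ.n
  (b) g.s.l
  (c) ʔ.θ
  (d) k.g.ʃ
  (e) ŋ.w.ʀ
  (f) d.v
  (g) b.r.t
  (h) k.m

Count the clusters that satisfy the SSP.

(a) 2-3 → violates
(b) 1-2-4 → violates
(c) 1-2 → violates
(d) 1-1-2 → violates
(e) 3-5-4 → violates
(f) 1-2 → violates
(g) 1-4-1 → violates
(h) 1-3 → violates

0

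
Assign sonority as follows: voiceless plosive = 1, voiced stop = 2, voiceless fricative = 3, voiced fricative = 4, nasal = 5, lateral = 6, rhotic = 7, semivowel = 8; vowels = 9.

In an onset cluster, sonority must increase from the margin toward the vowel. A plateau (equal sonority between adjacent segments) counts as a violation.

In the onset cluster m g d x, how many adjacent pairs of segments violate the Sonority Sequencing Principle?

2

/m/ is a nasal (sonority 5).
/g/ is a voiced stop (sonority 2).
/d/ is a voiced stop (sonority 2).
/x/ is a voiceless fricative (sonority 3).
/m/→/g/: 5→2 (does not rise) — violation.
/g/→/d/: 2→2 (plateau) — violation.
/d/→/x/: 2→3 (rises) — ok.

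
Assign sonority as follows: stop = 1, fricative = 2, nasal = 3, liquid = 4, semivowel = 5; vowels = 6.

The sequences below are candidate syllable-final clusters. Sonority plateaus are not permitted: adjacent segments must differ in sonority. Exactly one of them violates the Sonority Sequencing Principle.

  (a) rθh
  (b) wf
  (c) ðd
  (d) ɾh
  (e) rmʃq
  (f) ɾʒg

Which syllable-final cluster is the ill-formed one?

a

(a) sonority 4-2-2: ill-formed.
(b) sonority 5-2: well-formed.
(c) sonority 2-1: well-formed.
(d) sonority 4-2: well-formed.
(e) sonority 4-3-2-1: well-formed.
(f) sonority 4-2-1: well-formed.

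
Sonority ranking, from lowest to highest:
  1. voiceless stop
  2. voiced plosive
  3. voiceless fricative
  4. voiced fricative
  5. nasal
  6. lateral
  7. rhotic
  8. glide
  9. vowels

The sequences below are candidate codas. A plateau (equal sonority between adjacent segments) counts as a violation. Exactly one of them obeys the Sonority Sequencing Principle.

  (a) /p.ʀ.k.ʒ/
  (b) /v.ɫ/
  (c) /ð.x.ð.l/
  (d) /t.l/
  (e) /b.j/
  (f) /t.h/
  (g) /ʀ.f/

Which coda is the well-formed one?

(a) sonority 1-7-1-4: ill-formed.
(b) sonority 4-6: ill-formed.
(c) sonority 4-3-4-6: ill-formed.
(d) sonority 1-6: ill-formed.
(e) sonority 2-8: ill-formed.
(f) sonority 1-3: ill-formed.
(g) sonority 7-3: well-formed.

g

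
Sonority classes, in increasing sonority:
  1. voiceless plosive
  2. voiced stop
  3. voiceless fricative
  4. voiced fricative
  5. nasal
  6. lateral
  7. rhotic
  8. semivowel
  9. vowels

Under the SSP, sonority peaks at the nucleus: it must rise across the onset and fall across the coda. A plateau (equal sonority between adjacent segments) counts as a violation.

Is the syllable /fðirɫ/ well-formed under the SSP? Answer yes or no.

yes

Onset: /f/ is a voiceless fricative (sonority 3), /ð/ is a voiced fricative (sonority 4); then the nucleus /i/ (sonority 9).
Onset profile 3-4-9 — rises to the nucleus.
Coda: /r/ is a rhotic (sonority 7), /ɫ/ is a lateral (sonority 6).
Coda profile 9-7-6 — falls from the nucleus.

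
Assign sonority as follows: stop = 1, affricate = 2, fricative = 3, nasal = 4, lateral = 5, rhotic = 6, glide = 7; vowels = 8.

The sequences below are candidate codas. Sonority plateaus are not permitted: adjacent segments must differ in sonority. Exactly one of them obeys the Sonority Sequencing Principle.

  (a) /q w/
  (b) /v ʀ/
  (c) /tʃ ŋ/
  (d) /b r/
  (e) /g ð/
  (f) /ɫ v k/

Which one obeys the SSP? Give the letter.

(a) /q w/: profile 1-7 — violates.
(b) /v ʀ/: profile 3-6 — violates.
(c) /tʃ ŋ/: profile 2-4 — violates.
(d) /b r/: profile 1-6 — violates.
(e) /g ð/: profile 1-3 — violates.
(f) /ɫ v k/: profile 5-3-1 — obeys.

f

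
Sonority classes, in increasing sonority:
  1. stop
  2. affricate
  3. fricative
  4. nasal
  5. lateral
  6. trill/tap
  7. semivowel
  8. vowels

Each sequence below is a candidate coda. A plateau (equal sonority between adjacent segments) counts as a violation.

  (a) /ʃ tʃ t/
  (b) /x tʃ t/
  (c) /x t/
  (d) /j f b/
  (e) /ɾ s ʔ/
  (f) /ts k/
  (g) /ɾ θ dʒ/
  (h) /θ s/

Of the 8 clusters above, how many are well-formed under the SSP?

7

(a) 3-2-1 → obeys
(b) 3-2-1 → obeys
(c) 3-1 → obeys
(d) 7-3-1 → obeys
(e) 6-3-1 → obeys
(f) 2-1 → obeys
(g) 6-3-2 → obeys
(h) 3-3 → violates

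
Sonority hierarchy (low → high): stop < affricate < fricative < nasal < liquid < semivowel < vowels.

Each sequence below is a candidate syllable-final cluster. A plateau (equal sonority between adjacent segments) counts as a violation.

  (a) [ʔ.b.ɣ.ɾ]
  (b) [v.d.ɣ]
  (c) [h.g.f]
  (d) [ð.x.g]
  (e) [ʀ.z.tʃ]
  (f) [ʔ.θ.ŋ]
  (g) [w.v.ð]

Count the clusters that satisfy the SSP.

(a) [ʔ.b.ɣ.ɾ]: profile 1-1-3-5 — violates.
(b) [v.d.ɣ]: profile 3-1-3 — violates.
(c) [h.g.f]: profile 3-1-3 — violates.
(d) [ð.x.g]: profile 3-3-1 — violates.
(e) [ʀ.z.tʃ]: profile 5-3-2 — obeys.
(f) [ʔ.θ.ŋ]: profile 1-3-4 — violates.
(g) [w.v.ð]: profile 6-3-3 — violates.

1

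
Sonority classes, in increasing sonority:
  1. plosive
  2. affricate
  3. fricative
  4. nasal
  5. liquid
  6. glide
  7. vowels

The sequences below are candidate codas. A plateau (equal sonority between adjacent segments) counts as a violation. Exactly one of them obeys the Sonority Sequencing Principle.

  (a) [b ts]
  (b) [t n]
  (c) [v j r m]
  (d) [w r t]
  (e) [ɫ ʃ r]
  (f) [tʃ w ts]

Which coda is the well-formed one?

(a) [b ts]: profile 1-2 — violates.
(b) [t n]: profile 1-4 — violates.
(c) [v j r m]: profile 3-6-5-4 — violates.
(d) [w r t]: profile 6-5-1 — obeys.
(e) [ɫ ʃ r]: profile 5-3-5 — violates.
(f) [tʃ w ts]: profile 2-6-2 — violates.

d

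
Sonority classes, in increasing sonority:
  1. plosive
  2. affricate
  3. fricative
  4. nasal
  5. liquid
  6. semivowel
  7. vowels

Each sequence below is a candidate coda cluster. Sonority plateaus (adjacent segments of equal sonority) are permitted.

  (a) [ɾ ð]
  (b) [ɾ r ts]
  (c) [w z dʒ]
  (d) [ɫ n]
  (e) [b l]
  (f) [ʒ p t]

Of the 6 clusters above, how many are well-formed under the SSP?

5

(a) sonority 5-3: well-formed.
(b) sonority 5-5-2: well-formed.
(c) sonority 6-3-2: well-formed.
(d) sonority 5-4: well-formed.
(e) sonority 1-5: ill-formed.
(f) sonority 3-1-1: well-formed.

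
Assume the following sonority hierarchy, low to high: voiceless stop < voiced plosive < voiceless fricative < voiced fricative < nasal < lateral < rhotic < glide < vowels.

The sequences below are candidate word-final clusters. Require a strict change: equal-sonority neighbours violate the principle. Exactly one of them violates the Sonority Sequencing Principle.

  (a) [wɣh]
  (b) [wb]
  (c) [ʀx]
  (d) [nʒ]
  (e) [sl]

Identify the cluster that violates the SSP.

e

(a) 8-4-3 → obeys
(b) 8-2 → obeys
(c) 7-3 → obeys
(d) 5-4 → obeys
(e) 3-6 → violates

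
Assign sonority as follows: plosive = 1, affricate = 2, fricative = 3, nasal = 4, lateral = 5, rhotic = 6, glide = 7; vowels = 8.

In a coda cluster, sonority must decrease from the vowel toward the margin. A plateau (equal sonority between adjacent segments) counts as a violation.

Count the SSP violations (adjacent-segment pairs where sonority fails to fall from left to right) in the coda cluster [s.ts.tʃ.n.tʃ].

/s/ is a fricative (sonority 3).
/ts/ is an affricate (sonority 2).
/tʃ/ is an affricate (sonority 2).
/n/ is a nasal (sonority 4).
/tʃ/ is an affricate (sonority 2).
/s/→/ts/: 3→2 (falls) — ok.
/ts/→/tʃ/: 2→2 (plateau) — violation.
/tʃ/→/n/: 2→4 (does not fall) — violation.
/n/→/tʃ/: 4→2 (falls) — ok.

2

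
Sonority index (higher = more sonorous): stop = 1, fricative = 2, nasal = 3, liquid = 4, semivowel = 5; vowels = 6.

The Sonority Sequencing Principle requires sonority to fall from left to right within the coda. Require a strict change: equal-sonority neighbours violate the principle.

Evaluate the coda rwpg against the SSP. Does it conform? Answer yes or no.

no

/r/ is a liquid (sonority 4).
/w/ is a semivowel (sonority 5).
/p/ is a stop (sonority 1).
/g/ is a stop (sonority 1).
The profile is 4-5-1-1. Between /r/ (4) and /w/ (5) sonority does not fall, so the cluster violates the SSP.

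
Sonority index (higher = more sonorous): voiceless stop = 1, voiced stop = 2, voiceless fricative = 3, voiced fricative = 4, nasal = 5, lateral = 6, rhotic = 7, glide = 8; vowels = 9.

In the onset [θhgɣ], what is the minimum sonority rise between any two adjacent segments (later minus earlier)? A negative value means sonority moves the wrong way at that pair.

/θ/ — voiceless fricative, sonority 3.
/h/ — voiceless fricative, sonority 3.
/g/ — voiced stop, sonority 2.
/ɣ/ — voiced fricative, sonority 4.
/θ/→/h/: change +0.
/h/→/g/: change -1.
/g/→/ɣ/: change +2.
Minimum = -1.

-1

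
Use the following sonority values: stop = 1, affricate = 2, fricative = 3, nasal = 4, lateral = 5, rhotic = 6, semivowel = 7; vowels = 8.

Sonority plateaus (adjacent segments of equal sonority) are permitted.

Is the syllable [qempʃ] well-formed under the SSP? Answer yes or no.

Onset: /q/ is a stop (sonority 1); then the nucleus /e/ (sonority 8).
Onset profile 1-8 — rises to the nucleus.
Coda: /m/ is a nasal (sonority 4), /p/ is a stop (sonority 1), /ʃ/ is a fricative (sonority 3).
Coda profile 8-4-1-3 — does not fall throughout.

no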